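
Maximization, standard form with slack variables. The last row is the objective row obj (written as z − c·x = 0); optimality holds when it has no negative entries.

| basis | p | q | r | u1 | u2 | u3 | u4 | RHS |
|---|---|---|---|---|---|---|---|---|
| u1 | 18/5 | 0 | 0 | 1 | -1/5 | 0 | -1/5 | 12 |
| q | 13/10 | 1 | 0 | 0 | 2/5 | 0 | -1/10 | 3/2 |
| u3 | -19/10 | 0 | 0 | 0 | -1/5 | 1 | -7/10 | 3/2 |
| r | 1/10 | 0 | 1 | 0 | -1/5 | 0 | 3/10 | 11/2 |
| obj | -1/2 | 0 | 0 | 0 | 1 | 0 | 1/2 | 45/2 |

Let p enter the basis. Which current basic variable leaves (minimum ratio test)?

Column p entries and ratios — u1: 12/(18/5) = 10/3; q: (3/2)/(13/10) = 15/13; u3: -19/10 ≤ 0, skip; r: (11/2)/(1/10) = 55.
Smallest ratio is 15/13 in the row of q, so q leaves.

q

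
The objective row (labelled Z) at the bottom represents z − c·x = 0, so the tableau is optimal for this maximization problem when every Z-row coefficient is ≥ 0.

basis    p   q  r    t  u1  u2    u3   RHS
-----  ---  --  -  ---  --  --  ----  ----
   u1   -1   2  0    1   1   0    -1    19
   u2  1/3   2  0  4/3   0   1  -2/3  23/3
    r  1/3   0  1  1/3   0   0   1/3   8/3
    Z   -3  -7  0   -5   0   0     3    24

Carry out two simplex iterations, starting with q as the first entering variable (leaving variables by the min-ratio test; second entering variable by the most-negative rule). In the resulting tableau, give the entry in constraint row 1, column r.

4

Ratio test on column q — row 1: 19/2 = 19/2; row 2: (23/3)/2 = 23/6; row 3: entry 0 ≤ 0. Minimum is 23/6 at row 2 (u2 leaves); pivot element 2.
Divide row 2 by 2; eliminate column q from the other rows.
Second iteration: most negative Z-row entry is -11/6 in column p, so p enters.
Ratio test on column p — row 1: entry -4/3 ≤ 0; row 2: (23/6)/(1/6) = 23; row 3: (8/3)/(1/3) = 8. Minimum is 8 at row 3 (r leaves); pivot element 1/3.
Divide row 3 by 1/3; eliminate column p from the other rows.
After both pivots, the entry at constraint row 1, column r is 4.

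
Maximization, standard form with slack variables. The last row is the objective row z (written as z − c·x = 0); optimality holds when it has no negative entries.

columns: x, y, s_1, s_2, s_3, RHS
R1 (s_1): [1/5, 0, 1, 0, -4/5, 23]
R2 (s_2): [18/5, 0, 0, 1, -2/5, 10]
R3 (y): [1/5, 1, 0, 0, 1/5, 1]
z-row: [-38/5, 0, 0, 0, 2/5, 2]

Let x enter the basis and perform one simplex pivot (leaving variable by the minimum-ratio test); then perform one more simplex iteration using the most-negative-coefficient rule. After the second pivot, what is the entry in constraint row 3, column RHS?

2

Ratio test on column x — row 1: 23/(1/5) = 115; row 2: 10/(18/5) = 25/9; row 3: 1/(1/5) = 5. Minimum is 25/9 at row 2 (s_2 leaves); pivot element 18/5.
Divide row 2 by 18/5; eliminate column x from the other rows.
Second iteration: most negative z-row entry is -4/9 in column s_3, so s_3 enters.
Ratio test on column s_3 — row 1: entry -7/9 ≤ 0; row 2: entry -1/9 ≤ 0; row 3: (4/9)/(2/9) = 2. Minimum is 2 at row 3 (y leaves); pivot element 2/9.
Divide row 3 by 2/9; eliminate column s_3 from the other rows.
After both pivots, the entry at constraint row 3, column RHS is 2.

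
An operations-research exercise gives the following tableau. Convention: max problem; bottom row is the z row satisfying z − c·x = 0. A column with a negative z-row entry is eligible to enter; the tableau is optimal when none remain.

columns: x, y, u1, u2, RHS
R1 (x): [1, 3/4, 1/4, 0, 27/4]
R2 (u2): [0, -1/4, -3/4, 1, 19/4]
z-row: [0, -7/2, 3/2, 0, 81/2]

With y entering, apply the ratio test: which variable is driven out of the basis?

x

Column y entries and ratios — x: (27/4)/(3/4) = 9; u2: -1/4 ≤ 0, skip.
Smallest ratio is 9 in the row of x, so x leaves.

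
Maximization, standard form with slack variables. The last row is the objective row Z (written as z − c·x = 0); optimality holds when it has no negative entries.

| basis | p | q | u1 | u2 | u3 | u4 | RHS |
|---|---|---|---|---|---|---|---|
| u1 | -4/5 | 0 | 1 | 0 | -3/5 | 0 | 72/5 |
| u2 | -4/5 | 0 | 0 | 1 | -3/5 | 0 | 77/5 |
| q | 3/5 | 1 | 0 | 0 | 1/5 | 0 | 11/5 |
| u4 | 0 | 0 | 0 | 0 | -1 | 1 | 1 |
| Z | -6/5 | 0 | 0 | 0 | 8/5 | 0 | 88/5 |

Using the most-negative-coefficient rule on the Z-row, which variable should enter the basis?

p

Negative Z-row entries: p: -6/5.
The most negative is -6/5 in column p, so p enters.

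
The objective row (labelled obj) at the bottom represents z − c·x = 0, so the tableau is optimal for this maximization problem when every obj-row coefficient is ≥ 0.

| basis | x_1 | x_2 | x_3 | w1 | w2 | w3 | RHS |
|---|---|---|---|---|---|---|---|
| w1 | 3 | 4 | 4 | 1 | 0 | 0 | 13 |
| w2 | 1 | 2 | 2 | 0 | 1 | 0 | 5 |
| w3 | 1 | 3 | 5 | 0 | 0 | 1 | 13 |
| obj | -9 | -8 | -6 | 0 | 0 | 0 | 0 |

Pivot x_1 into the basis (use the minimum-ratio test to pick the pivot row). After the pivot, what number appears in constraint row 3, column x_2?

Ratio test on column x_1 — row 1: 13/3 = 13/3; row 2: 5/1 = 5; row 3: 13/1 = 13. Minimum is 13/3 at row 1 (w1 leaves); pivot element 3.
Divide row 1 by 3; eliminate column x_1 from the other rows.
Row 3 update in column x_2: 3 − 1·(4/3) = 5/3.

5/3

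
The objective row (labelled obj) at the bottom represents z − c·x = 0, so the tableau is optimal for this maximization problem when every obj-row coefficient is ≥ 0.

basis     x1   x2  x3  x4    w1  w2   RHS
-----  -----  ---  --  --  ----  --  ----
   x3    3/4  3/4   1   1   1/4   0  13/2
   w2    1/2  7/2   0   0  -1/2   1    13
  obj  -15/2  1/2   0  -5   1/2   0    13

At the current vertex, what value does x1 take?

x1 is not in the basis, so in the current basic feasible solution x1 = 0.

0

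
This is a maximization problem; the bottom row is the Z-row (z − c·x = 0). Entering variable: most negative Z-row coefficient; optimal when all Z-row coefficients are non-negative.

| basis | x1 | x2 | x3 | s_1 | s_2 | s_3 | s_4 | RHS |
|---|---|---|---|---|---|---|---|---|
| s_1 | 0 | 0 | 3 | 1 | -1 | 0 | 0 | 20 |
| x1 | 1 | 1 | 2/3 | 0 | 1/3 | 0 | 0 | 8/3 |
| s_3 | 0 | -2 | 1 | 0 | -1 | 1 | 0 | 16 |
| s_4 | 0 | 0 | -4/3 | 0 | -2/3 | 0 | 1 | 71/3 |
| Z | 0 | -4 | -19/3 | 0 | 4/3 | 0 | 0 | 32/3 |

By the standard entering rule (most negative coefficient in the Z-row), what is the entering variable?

Negative Z-row entries: x2: -4, x3: -19/3.
The most negative is -19/3 in column x3, so x3 enters.

x3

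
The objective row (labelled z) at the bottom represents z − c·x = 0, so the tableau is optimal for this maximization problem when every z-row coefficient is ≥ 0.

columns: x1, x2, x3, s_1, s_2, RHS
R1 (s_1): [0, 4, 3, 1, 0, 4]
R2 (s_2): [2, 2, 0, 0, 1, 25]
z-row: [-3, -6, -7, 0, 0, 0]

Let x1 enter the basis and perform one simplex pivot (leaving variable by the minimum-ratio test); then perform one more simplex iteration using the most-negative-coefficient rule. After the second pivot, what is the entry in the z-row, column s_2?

3/2

Ratio test on column x1 — row 1: entry 0 ≤ 0; row 2: 25/2 = 25/2. Minimum is 25/2 at row 2 (s_2 leaves); pivot element 2.
Divide row 2 by 2; eliminate column x1 from the other rows.
Second iteration: most negative z-row entry is -7 in column x3, so x3 enters.
Ratio test on column x3 — row 1: 4/3 = 4/3; row 2: entry 0 ≤ 0. Minimum is 4/3 at row 1 (s_1 leaves); pivot element 3.
Divide row 1 by 3; eliminate column x3 from the other rows.
After both pivots, the entry at the z-row, column s_2 is 3/2.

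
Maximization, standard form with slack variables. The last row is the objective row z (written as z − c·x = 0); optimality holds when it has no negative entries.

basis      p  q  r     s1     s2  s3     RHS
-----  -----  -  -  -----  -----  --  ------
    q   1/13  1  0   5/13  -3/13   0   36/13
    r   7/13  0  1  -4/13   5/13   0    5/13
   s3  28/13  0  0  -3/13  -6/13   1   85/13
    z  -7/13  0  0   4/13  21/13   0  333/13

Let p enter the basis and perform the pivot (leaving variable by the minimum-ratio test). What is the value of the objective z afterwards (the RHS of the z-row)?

26

Ratio test on column p — row 1: (36/13)/(1/13) = 36; row 2: (5/13)/(7/13) = 5/7; row 3: (85/13)/(28/13) = 85/28. Minimum is 5/7 at row 2 (r leaves); pivot element 7/13.
Pivot on row 2; the z-row RHS becomes 333/13 − (-7/13)·(5/7) = 26.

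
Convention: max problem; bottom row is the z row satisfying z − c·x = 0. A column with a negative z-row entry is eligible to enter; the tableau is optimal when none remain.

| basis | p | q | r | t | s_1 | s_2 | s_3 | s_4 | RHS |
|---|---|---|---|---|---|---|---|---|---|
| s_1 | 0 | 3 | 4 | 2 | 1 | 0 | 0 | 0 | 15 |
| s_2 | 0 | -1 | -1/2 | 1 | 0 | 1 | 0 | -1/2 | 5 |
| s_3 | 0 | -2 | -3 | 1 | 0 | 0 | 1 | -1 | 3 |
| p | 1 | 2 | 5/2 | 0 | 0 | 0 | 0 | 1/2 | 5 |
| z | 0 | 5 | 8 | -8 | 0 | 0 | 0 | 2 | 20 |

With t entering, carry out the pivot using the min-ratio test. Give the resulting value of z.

44

Ratio test on column t — row 1: 15/2 = 15/2; row 2: 5/1 = 5; row 3: 3/1 = 3; row 4: entry 0 ≤ 0. Minimum is 3 at row 3 (s_3 leaves); pivot element 1.
Pivot on row 3; the z-row RHS becomes 20 − (-8)·3 = 44.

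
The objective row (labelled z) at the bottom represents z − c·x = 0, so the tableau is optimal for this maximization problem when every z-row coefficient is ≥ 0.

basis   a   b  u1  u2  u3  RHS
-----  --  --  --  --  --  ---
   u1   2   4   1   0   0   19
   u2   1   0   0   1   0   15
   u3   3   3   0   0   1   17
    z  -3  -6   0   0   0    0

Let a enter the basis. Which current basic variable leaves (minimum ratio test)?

u3

Column a entries and ratios — u1: 19/2 = 19/2; u2: 15/1 = 15; u3: 17/3 = 17/3.
Smallest ratio is 17/3 in the row of u3, so u3 leaves.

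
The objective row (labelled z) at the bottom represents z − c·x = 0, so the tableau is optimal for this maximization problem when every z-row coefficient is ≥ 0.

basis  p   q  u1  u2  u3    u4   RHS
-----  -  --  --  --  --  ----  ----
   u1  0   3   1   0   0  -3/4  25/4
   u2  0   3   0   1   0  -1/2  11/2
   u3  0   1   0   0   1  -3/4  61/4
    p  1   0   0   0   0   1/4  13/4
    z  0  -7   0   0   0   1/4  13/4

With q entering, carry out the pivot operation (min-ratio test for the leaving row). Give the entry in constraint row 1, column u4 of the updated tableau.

Ratio test on column q — row 1: (25/4)/3 = 25/12; row 2: (11/2)/3 = 11/6; row 3: (61/4)/1 = 61/4; row 4: entry 0 ≤ 0. Minimum is 11/6 at row 2 (u2 leaves); pivot element 3.
Divide row 2 by 3; eliminate column q from the other rows.
Row 1 update in column u4: -3/4 − 3·(-1/6) = -1/4.

-1/4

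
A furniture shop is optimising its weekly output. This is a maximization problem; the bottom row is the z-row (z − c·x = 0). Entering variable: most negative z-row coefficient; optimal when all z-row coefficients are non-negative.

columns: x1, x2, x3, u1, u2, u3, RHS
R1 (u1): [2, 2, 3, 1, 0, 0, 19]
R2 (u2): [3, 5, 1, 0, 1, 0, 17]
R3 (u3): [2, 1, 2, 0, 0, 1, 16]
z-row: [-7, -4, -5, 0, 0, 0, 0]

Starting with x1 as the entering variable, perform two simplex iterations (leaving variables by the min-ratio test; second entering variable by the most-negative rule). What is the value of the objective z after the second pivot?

339/7

Ratio test on column x1 — row 1: 19/2 = 19/2; row 2: 17/3 = 17/3; row 3: 16/2 = 8. Minimum is 17/3 at row 2 (u2 leaves); pivot element 3.
Pivot on row 2; the z-row RHS becomes 0 − (-7)·(17/3) = 119/3.
Next entering variable (most negative z-row entry -8/3): x3.
Ratio test on column x3 — row 1: (23/3)/(7/3) = 23/7; row 2: (17/3)/(1/3) = 17; row 3: (14/3)/(4/3) = 7/2. Minimum is 23/7 at row 1 (u1 leaves); pivot element 7/3.
After the second pivot the z-row RHS is 119/3 − (-8/3)·(23/7) = 339/7.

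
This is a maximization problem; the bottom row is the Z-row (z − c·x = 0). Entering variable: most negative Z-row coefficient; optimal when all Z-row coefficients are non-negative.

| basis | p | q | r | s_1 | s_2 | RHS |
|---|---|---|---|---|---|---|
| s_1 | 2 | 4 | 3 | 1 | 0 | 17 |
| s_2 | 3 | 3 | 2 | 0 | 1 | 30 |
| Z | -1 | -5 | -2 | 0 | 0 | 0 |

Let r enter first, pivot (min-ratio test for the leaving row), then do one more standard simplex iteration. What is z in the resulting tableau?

Ratio test on column r — row 1: 17/3 = 17/3; row 2: 30/2 = 15. Minimum is 17/3 at row 1 (s_1 leaves); pivot element 3.
Pivot on row 1; the Z-row RHS becomes 0 − (-2)·(17/3) = 34/3.
Next entering variable (most negative Z-row entry -7/3): q.
Ratio test on column q — row 1: (17/3)/(4/3) = 17/4; row 2: (56/3)/(1/3) = 56. Minimum is 17/4 at row 1 (r leaves); pivot element 4/3.
After the second pivot the Z-row RHS is 34/3 − (-7/3)·(17/4) = 85/4.

85/4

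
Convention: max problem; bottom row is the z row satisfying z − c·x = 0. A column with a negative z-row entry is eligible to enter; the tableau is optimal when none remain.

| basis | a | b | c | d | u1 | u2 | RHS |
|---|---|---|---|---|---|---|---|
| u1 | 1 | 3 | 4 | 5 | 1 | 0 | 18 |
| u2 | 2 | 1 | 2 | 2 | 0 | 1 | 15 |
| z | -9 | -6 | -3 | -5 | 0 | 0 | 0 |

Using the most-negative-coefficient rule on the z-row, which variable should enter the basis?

a

Negative z-row entries: a: -9, b: -6, c: -3, d: -5.
The most negative is -9 in column a, so a enters.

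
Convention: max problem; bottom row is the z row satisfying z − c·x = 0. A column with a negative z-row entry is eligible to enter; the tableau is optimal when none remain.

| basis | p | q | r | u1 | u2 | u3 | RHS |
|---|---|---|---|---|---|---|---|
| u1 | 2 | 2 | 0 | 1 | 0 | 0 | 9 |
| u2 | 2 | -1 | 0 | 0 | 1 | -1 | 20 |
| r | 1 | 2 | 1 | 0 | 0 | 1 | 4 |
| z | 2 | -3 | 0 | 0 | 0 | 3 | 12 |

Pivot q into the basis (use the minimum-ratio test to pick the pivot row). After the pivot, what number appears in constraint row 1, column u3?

-1

Ratio test on column q — row 1: 9/2 = 9/2; row 2: entry -1 ≤ 0; row 3: 4/2 = 2. Minimum is 2 at row 3 (r leaves); pivot element 2.
Divide row 3 by 2; eliminate column q from the other rows.
Row 1 update in column u3: 0 − 2·(1/2) = -1.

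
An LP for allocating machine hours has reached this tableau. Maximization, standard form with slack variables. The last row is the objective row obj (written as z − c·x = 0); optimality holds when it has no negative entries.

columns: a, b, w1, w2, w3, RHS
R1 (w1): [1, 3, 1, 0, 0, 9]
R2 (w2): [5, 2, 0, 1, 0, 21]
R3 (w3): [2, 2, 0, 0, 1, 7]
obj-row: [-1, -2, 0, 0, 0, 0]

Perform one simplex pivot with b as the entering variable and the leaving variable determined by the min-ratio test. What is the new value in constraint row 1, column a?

1/3

Ratio test on column b — row 1: 9/3 = 3; row 2: 21/2 = 21/2; row 3: 7/2 = 7/2. Minimum is 3 at row 1 (w1 leaves); pivot element 3.
Divide row 1 by 3; eliminate column b from the other rows.
In the new row 1, the a entry is the old entry divided by the pivot: 1/3 = 1/3.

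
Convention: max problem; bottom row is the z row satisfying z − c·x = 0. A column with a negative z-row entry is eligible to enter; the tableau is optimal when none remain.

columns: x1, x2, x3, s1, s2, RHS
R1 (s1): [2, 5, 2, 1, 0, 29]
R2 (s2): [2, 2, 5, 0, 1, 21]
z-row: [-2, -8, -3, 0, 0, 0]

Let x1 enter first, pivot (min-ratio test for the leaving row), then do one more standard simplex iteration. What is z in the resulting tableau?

37

Ratio test on column x1 — row 1: 29/2 = 29/2; row 2: 21/2 = 21/2. Minimum is 21/2 at row 2 (s2 leaves); pivot element 2.
Pivot on row 2; the z-row RHS becomes 0 − (-2)·(21/2) = 21.
Next entering variable (most negative z-row entry -6): x2.
Ratio test on column x2 — row 1: 8/3 = 8/3; row 2: (21/2)/1 = 21/2. Minimum is 8/3 at row 1 (s1 leaves); pivot element 3.
After the second pivot the z-row RHS is 21 − (-6)·(8/3) = 37.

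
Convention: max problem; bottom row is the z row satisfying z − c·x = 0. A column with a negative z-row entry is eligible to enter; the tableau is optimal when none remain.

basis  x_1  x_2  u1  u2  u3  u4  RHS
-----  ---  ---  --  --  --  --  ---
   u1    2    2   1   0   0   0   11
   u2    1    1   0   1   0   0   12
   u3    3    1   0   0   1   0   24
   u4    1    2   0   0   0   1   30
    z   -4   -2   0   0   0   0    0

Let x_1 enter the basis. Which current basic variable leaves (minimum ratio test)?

Column x_1 entries and ratios — u1: 11/2 = 11/2; u2: 12/1 = 12; u3: 24/3 = 8; u4: 30/1 = 30.
Smallest ratio is 11/2 in the row of u1, so u1 leaves.

u1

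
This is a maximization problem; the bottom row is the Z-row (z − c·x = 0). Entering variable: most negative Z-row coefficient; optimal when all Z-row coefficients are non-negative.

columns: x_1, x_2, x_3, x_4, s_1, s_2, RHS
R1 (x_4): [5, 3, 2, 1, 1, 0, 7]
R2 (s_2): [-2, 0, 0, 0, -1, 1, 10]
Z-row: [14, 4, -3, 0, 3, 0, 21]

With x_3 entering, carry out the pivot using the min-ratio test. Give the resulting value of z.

Ratio test on column x_3 — row 1: 7/2 = 7/2; row 2: entry 0 ≤ 0. Minimum is 7/2 at row 1 (x_4 leaves); pivot element 2.
Pivot on row 1; the Z-row RHS becomes 21 − (-3)·(7/2) = 63/2.

63/2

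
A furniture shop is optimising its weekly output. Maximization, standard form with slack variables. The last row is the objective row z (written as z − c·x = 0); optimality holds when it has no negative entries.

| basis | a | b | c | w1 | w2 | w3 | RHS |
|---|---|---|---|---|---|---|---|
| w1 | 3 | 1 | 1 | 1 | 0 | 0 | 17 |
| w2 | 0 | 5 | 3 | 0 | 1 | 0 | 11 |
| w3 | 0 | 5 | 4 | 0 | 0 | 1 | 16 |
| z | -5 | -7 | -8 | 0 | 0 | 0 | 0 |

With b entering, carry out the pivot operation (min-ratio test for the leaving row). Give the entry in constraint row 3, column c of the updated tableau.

1

Ratio test on column b — row 1: 17/1 = 17; row 2: 11/5 = 11/5; row 3: 16/5 = 16/5. Minimum is 11/5 at row 2 (w2 leaves); pivot element 5.
Divide row 2 by 5; eliminate column b from the other rows.
Row 3 update in column c: 4 − 5·(3/5) = 1.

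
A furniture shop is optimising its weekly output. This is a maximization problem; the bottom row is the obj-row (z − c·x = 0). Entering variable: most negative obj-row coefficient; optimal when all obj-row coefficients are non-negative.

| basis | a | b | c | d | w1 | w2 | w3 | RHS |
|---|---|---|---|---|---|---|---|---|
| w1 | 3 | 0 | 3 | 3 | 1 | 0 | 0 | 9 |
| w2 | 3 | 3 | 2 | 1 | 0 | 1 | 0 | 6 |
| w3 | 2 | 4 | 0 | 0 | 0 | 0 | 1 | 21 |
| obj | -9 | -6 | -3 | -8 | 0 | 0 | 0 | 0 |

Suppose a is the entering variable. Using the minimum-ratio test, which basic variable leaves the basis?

w2

Column a entries and ratios — w1: 9/3 = 3; w2: 6/3 = 2; w3: 21/2 = 21/2.
Smallest ratio is 2 in the row of w2, so w2 leaves.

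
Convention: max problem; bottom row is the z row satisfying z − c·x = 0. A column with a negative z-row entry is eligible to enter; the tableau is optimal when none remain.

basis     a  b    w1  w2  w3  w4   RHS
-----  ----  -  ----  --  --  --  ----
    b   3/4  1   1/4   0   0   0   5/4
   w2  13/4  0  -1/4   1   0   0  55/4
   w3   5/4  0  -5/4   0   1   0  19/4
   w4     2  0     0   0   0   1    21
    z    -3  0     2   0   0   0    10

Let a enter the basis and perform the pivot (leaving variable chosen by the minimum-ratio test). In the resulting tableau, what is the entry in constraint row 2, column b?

Ratio test on column a — row 1: (5/4)/(3/4) = 5/3; row 2: (55/4)/(13/4) = 55/13; row 3: (19/4)/(5/4) = 19/5; row 4: 21/2 = 21/2. Minimum is 5/3 at row 1 (b leaves); pivot element 3/4.
Divide row 1 by 3/4; eliminate column a from the other rows.
Row 2 update in column b: 0 − (13/4)·(4/3) = -13/3.

-13/3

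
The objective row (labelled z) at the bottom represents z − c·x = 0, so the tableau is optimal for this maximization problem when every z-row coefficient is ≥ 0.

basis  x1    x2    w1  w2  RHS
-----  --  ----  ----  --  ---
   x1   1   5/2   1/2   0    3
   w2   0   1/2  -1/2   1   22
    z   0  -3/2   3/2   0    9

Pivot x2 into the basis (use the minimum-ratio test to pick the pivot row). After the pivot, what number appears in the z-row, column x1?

Ratio test on column x2 — row 1: 3/(5/2) = 6/5; row 2: 22/(1/2) = 44. Minimum is 6/5 at row 1 (x1 leaves); pivot element 5/2.
Divide row 1 by 5/2; eliminate column x2 from the other rows.
z-row update in column x1: 0 − (-3/2)·(2/5) = 3/5.

3/5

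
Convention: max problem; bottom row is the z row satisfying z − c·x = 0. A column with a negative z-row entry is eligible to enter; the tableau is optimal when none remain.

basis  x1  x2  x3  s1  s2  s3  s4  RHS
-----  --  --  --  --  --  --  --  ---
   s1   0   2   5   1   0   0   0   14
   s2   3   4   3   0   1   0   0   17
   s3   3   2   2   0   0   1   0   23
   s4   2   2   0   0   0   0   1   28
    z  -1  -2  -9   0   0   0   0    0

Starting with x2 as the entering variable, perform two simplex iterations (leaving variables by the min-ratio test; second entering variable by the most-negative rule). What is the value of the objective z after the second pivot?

142/7

Ratio test on column x2 — row 1: 14/2 = 7; row 2: 17/4 = 17/4; row 3: 23/2 = 23/2; row 4: 28/2 = 14. Minimum is 17/4 at row 2 (s2 leaves); pivot element 4.
Pivot on row 2; the z-row RHS becomes 0 − (-2)·(17/4) = 17/2.
Next entering variable (most negative z-row entry -15/2): x3.
Ratio test on column x3 — row 1: (11/2)/(7/2) = 11/7; row 2: (17/4)/(3/4) = 17/3; row 3: (29/2)/(1/2) = 29; row 4: entry -3/2 ≤ 0. Minimum is 11/7 at row 1 (s1 leaves); pivot element 7/2.
After the second pivot the z-row RHS is 17/2 − (-15/2)·(11/7) = 142/7.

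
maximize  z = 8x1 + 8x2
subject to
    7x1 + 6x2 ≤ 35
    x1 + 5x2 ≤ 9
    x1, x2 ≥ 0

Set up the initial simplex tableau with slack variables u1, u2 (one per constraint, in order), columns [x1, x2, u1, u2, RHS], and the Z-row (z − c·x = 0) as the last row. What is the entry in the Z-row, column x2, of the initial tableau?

-8

The Z-row carries the negated objective coefficients: the x2 entry is -8.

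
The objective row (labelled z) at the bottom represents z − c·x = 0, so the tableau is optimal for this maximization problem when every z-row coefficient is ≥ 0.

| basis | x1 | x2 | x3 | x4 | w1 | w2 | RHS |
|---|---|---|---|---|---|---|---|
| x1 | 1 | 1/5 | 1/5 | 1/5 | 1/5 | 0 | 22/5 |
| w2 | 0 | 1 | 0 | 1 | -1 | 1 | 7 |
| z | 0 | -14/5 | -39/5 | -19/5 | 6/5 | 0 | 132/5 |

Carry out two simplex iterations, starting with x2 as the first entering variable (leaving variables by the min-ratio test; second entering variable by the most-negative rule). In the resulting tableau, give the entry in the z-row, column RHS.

Ratio test on column x2 — row 1: (22/5)/(1/5) = 22; row 2: 7/1 = 7. Minimum is 7 at row 2 (w2 leaves); pivot element 1.
Divide row 2 by 1; eliminate column x2 from the other rows.
Second iteration: most negative z-row entry is -39/5 in column x3, so x3 enters.
Ratio test on column x3 — row 1: 3/(1/5) = 15; row 2: entry 0 ≤ 0. Minimum is 15 at row 1 (x1 leaves); pivot element 1/5.
Divide row 1 by 1/5; eliminate column x3 from the other rows.
After both pivots, the entry at the z-row, column RHS is 163.

163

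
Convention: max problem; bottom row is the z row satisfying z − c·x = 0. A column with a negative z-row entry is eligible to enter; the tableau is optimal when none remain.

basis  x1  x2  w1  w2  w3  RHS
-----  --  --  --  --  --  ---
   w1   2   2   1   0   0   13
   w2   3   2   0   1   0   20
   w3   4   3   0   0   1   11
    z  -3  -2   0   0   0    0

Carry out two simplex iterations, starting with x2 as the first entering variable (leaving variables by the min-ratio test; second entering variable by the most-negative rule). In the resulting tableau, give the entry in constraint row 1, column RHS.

15/2

Ratio test on column x2 — row 1: 13/2 = 13/2; row 2: 20/2 = 10; row 3: 11/3 = 11/3. Minimum is 11/3 at row 3 (w3 leaves); pivot element 3.
Divide row 3 by 3; eliminate column x2 from the other rows.
Second iteration: most negative z-row entry is -1/3 in column x1, so x1 enters.
Ratio test on column x1 — row 1: entry -2/3 ≤ 0; row 2: (38/3)/(1/3) = 38; row 3: (11/3)/(4/3) = 11/4. Minimum is 11/4 at row 3 (x2 leaves); pivot element 4/3.
Divide row 3 by 4/3; eliminate column x1 from the other rows.
After both pivots, the entry at constraint row 1, column RHS is 15/2.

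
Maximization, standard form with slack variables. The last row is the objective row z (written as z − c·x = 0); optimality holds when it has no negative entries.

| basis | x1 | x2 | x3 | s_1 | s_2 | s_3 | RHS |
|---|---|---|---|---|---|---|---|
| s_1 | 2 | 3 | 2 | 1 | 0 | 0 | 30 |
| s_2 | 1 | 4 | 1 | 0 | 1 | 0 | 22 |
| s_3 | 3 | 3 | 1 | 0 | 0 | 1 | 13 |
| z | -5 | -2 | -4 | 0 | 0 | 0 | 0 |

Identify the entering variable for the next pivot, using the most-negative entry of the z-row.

Negative z-row entries: x1: -5, x2: -2, x3: -4.
The most negative is -5 in column x1, so x1 enters.

x1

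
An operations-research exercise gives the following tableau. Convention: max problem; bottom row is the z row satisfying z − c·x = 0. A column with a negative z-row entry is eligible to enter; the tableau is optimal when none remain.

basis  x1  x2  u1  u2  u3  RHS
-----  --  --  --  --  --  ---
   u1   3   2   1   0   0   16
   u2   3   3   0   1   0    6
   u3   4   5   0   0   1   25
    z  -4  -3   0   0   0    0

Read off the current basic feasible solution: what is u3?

25

u3 is basic (row 3); its value is the RHS of that row, 25.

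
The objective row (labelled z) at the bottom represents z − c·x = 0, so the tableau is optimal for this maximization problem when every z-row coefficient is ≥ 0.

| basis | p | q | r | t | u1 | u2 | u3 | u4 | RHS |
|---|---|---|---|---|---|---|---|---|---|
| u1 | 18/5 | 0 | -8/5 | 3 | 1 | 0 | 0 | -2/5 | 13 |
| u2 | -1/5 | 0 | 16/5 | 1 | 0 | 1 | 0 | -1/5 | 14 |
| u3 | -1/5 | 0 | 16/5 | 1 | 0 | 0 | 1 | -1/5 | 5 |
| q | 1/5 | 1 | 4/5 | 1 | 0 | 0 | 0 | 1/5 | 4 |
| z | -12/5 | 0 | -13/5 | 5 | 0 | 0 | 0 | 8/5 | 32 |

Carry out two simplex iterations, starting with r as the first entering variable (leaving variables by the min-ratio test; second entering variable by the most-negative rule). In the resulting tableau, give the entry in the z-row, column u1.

41/56

Ratio test on column r — row 1: entry -8/5 ≤ 0; row 2: 14/(16/5) = 35/8; row 3: 5/(16/5) = 25/16; row 4: 4/(4/5) = 5. Minimum is 25/16 at row 3 (u3 leaves); pivot element 16/5.
Divide row 3 by 16/5; eliminate column r from the other rows.
Second iteration: most negative z-row entry is -41/16 in column p, so p enters.
Ratio test on column p — row 1: (31/2)/(7/2) = 31/7; row 2: entry 0 ≤ 0; row 3: entry -1/16 ≤ 0; row 4: (11/4)/(1/4) = 11. Minimum is 31/7 at row 1 (u1 leaves); pivot element 7/2.
Divide row 1 by 7/2; eliminate column p from the other rows.
After both pivots, the entry at the z-row, column u1 is 41/56.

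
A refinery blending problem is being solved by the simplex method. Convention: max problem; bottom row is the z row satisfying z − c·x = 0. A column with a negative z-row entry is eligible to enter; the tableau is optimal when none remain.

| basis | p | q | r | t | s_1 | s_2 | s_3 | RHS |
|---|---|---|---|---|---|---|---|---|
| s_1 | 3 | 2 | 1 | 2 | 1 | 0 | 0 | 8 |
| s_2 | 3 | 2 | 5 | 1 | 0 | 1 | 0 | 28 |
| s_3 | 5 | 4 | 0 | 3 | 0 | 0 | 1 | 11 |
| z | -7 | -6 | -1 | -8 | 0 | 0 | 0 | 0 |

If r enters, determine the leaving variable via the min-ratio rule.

s_2

Column r entries and ratios — s_1: 8/1 = 8; s_2: 28/5 = 28/5; s_3: 0 ≤ 0, skip.
Smallest ratio is 28/5 in the row of s_2, so s_2 leaves.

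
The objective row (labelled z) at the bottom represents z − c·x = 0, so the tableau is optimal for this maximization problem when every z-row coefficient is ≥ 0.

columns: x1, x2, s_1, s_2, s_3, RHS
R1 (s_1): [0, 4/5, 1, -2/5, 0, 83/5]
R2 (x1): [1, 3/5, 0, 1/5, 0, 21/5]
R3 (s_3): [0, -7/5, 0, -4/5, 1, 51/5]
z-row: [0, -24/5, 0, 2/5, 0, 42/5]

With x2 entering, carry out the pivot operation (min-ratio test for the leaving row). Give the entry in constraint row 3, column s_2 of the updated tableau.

-1/3

Ratio test on column x2 — row 1: (83/5)/(4/5) = 83/4; row 2: (21/5)/(3/5) = 7; row 3: entry -7/5 ≤ 0. Minimum is 7 at row 2 (x1 leaves); pivot element 3/5.
Divide row 2 by 3/5; eliminate column x2 from the other rows.
Row 3 update in column s_2: -4/5 − (-7/5)·(1/3) = -1/3.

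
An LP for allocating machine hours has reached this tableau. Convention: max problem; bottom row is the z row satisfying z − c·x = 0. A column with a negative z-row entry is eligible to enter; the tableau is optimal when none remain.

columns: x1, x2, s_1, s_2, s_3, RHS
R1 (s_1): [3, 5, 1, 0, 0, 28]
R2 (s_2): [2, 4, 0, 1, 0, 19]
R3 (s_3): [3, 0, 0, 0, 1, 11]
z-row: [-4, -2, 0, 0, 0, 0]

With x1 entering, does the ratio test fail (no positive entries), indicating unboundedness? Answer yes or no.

no

Column x1 has positive entries in row(s) 1, 2, 3, so the ratio test bounds it — not unbounded.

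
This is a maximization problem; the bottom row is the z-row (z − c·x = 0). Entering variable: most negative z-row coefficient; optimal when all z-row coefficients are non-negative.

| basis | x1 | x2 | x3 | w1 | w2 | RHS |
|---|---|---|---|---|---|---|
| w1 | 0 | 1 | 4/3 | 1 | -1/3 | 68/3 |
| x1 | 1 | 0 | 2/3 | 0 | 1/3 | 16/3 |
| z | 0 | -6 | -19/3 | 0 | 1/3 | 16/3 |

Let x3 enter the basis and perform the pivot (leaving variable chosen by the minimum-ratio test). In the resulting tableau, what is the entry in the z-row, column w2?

7/2

Ratio test on column x3 — row 1: (68/3)/(4/3) = 17; row 2: (16/3)/(2/3) = 8. Minimum is 8 at row 2 (x1 leaves); pivot element 2/3.
Divide row 2 by 2/3; eliminate column x3 from the other rows.
z-row update in column w2: 1/3 − (-19/3)·(1/2) = 7/2.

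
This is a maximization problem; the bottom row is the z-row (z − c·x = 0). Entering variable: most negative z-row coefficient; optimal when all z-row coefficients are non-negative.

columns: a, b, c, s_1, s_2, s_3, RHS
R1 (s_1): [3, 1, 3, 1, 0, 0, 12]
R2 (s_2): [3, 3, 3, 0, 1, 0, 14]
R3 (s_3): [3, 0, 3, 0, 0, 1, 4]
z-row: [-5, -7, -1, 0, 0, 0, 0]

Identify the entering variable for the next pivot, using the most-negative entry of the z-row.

b

Negative z-row entries: a: -5, b: -7, c: -1.
The most negative is -7 in column b, so b enters.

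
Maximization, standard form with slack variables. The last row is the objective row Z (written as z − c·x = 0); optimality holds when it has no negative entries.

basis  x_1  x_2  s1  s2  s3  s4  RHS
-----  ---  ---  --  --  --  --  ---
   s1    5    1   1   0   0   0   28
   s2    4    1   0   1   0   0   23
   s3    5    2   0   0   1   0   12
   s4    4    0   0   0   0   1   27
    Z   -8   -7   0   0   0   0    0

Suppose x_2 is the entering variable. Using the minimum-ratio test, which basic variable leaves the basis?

Column x_2 entries and ratios — s1: 28/1 = 28; s2: 23/1 = 23; s3: 12/2 = 6; s4: 0 ≤ 0, skip.
Smallest ratio is 6 in the row of s3, so s3 leaves.

s3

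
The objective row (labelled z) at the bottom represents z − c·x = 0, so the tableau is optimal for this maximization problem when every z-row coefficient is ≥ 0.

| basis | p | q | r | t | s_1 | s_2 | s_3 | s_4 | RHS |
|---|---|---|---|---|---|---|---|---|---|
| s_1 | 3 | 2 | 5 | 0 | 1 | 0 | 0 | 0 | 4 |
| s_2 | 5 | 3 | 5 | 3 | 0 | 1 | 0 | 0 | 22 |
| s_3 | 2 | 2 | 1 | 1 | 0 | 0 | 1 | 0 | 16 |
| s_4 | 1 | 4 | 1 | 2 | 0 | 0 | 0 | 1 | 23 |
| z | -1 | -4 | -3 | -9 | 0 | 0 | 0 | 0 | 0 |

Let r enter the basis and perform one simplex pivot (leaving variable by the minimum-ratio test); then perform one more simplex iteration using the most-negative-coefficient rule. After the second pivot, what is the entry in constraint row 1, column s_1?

1/5

Ratio test on column r — row 1: 4/5 = 4/5; row 2: 22/5 = 22/5; row 3: 16/1 = 16; row 4: 23/1 = 23. Minimum is 4/5 at row 1 (s_1 leaves); pivot element 5.
Divide row 1 by 5; eliminate column r from the other rows.
Second iteration: most negative z-row entry is -9 in column t, so t enters.
Ratio test on column t — row 1: entry 0 ≤ 0; row 2: 18/3 = 6; row 3: (76/5)/1 = 76/5; row 4: (111/5)/2 = 111/10. Minimum is 6 at row 2 (s_2 leaves); pivot element 3.
Divide row 2 by 3; eliminate column t from the other rows.
After both pivots, the entry at constraint row 1, column s_1 is 1/5.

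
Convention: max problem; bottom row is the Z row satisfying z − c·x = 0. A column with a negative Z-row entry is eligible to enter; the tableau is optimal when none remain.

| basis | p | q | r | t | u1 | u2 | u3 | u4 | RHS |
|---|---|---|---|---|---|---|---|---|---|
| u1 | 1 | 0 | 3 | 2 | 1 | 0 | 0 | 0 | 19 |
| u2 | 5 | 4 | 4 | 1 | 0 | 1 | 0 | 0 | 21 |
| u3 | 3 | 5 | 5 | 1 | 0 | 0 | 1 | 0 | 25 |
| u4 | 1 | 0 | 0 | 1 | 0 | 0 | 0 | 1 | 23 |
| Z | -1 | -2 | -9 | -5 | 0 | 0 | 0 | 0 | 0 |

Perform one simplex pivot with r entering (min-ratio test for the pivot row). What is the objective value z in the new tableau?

45

Ratio test on column r — row 1: 19/3 = 19/3; row 2: 21/4 = 21/4; row 3: 25/5 = 5; row 4: entry 0 ≤ 0. Minimum is 5 at row 3 (u3 leaves); pivot element 5.
Pivot on row 3; the Z-row RHS becomes 0 − (-9)·5 = 45.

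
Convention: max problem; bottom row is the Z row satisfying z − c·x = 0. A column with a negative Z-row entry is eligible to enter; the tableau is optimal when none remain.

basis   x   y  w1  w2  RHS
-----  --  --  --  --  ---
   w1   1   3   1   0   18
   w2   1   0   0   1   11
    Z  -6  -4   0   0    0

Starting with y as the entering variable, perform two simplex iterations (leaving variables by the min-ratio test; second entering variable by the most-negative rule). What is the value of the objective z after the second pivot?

226/3

Ratio test on column y — row 1: 18/3 = 6; row 2: entry 0 ≤ 0. Minimum is 6 at row 1 (w1 leaves); pivot element 3.
Pivot on row 1; the Z-row RHS becomes 0 − (-4)·6 = 24.
Next entering variable (most negative Z-row entry -14/3): x.
Ratio test on column x — row 1: 6/(1/3) = 18; row 2: 11/1 = 11. Minimum is 11 at row 2 (w2 leaves); pivot element 1.
After the second pivot the Z-row RHS is 24 − (-14/3)·11 = 226/3.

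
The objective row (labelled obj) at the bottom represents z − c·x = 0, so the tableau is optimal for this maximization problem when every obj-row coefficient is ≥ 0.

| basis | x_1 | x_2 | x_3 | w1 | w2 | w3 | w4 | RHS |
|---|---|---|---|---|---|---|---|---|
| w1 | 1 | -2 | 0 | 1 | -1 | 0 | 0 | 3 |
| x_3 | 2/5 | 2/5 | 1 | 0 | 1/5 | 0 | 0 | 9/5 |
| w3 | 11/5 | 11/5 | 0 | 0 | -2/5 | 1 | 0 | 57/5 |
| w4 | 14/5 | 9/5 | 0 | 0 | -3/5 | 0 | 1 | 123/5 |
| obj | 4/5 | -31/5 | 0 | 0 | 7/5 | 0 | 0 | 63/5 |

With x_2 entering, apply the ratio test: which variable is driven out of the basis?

x_3

Column x_2 entries and ratios — w1: -2 ≤ 0, skip; x_3: (9/5)/(2/5) = 9/2; w3: (57/5)/(11/5) = 57/11; w4: (123/5)/(9/5) = 41/3.
Smallest ratio is 9/2 in the row of x_3, so x_3 leaves.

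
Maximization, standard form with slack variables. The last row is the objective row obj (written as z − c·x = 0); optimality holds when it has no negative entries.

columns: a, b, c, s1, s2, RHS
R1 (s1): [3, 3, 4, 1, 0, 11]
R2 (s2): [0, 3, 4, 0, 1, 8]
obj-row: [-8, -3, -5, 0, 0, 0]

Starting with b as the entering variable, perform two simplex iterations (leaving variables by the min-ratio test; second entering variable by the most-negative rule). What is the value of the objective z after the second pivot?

16

Ratio test on column b — row 1: 11/3 = 11/3; row 2: 8/3 = 8/3. Minimum is 8/3 at row 2 (s2 leaves); pivot element 3.
Pivot on row 2; the obj-row RHS becomes 0 − (-3)·(8/3) = 8.
Next entering variable (most negative obj-row entry -8): a.
Ratio test on column a — row 1: 3/3 = 1; row 2: entry 0 ≤ 0. Minimum is 1 at row 1 (s1 leaves); pivot element 3.
After the second pivot the obj-row RHS is 8 − (-8)·1 = 16.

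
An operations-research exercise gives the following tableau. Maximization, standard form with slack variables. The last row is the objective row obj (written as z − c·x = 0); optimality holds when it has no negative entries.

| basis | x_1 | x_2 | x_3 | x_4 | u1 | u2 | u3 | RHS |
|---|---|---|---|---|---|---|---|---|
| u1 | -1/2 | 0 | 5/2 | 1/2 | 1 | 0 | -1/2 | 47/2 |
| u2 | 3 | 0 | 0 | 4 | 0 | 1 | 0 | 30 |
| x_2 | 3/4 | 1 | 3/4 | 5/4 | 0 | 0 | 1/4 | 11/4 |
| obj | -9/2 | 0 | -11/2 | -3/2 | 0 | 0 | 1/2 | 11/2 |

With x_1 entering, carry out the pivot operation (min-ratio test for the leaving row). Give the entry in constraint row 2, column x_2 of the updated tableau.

-4

Ratio test on column x_1 — row 1: entry -1/2 ≤ 0; row 2: 30/3 = 10; row 3: (11/4)/(3/4) = 11/3. Minimum is 11/3 at row 3 (x_2 leaves); pivot element 3/4.
Divide row 3 by 3/4; eliminate column x_1 from the other rows.
Row 2 update in column x_2: 0 − 3·(4/3) = -4.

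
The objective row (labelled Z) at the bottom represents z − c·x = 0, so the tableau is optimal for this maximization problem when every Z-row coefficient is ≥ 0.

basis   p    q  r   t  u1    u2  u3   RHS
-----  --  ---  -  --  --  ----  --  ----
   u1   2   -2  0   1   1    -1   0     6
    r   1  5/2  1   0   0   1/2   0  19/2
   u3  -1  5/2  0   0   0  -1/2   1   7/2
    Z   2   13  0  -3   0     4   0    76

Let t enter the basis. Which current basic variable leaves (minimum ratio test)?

Column t entries and ratios — u1: 6/1 = 6; r: 0 ≤ 0, skip; u3: 0 ≤ 0, skip.
Smallest ratio is 6 in the row of u1, so u1 leaves.

u1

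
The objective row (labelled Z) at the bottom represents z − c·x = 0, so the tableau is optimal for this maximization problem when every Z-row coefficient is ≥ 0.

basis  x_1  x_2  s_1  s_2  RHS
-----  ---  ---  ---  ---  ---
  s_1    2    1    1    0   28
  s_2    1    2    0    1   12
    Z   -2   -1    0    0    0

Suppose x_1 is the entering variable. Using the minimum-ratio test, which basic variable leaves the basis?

s_2

Column x_1 entries and ratios — s_1: 28/2 = 14; s_2: 12/1 = 12.
Smallest ratio is 12 in the row of s_2, so s_2 leaves.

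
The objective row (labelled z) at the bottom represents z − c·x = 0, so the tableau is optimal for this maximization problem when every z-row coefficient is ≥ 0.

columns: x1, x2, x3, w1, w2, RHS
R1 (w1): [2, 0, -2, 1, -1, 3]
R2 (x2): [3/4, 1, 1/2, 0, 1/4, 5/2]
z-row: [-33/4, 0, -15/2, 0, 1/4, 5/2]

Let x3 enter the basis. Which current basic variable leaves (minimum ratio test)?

Column x3 entries and ratios — w1: -2 ≤ 0, skip; x2: (5/2)/(1/2) = 5.
Smallest ratio is 5 in the row of x2, so x2 leaves.

x2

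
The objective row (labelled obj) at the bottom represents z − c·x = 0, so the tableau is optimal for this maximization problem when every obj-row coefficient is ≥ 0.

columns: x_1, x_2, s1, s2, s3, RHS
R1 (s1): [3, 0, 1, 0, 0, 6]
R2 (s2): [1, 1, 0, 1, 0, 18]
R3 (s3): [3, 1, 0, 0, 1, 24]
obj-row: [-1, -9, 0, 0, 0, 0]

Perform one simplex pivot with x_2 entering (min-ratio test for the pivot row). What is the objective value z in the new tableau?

Ratio test on column x_2 — row 1: entry 0 ≤ 0; row 2: 18/1 = 18; row 3: 24/1 = 24. Minimum is 18 at row 2 (s2 leaves); pivot element 1.
Pivot on row 2; the obj-row RHS becomes 0 − (-9)·18 = 162.

162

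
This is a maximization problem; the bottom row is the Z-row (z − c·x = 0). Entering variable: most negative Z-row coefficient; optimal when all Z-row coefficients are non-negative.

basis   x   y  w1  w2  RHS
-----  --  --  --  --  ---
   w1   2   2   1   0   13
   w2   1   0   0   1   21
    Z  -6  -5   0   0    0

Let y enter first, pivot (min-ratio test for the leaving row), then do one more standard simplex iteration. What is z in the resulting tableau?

39

Ratio test on column y — row 1: 13/2 = 13/2; row 2: entry 0 ≤ 0. Minimum is 13/2 at row 1 (w1 leaves); pivot element 2.
Pivot on row 1; the Z-row RHS becomes 0 − (-5)·(13/2) = 65/2.
Next entering variable (most negative Z-row entry -1): x.
Ratio test on column x — row 1: (13/2)/1 = 13/2; row 2: 21/1 = 21. Minimum is 13/2 at row 1 (y leaves); pivot element 1.
After the second pivot the Z-row RHS is 65/2 − (-1)·(13/2) = 39.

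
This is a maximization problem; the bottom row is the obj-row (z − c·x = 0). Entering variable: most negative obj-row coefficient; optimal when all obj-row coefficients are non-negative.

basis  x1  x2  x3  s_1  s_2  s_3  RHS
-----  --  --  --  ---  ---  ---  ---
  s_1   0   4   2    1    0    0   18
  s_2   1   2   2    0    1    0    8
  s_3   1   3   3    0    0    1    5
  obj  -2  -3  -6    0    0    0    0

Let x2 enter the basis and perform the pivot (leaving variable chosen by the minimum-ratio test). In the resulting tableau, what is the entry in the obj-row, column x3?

-3

Ratio test on column x2 — row 1: 18/4 = 9/2; row 2: 8/2 = 4; row 3: 5/3 = 5/3. Minimum is 5/3 at row 3 (s_3 leaves); pivot element 3.
Divide row 3 by 3; eliminate column x2 from the other rows.
obj-row update in column x3: -6 − (-3)·1 = -3.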